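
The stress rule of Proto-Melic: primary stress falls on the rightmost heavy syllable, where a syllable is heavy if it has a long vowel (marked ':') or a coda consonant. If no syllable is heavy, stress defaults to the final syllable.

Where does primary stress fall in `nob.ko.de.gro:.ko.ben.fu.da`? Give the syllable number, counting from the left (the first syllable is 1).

6

Weights: 1 nob H, 2 ko L, 3 de L, 4 gro: H, 5 ko L, 6 ben H, 7 fu L, 8 da L.
Heavy syllables in the domain: 1, 4, 6. The rightmost is syllable 6 (ben).
Primary stress: syllable 6 → nob.ko.de.gro:.ko.ˈben.fu.da.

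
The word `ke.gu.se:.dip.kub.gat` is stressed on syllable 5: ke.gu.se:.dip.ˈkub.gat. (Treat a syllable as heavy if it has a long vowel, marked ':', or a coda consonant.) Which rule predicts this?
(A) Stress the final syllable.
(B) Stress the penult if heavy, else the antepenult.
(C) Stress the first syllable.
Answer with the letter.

B

Rule A → syllable 6 (observed: 5).
Rule B → syllable 5 ✓.
Rule C → syllable 1 (observed: 5).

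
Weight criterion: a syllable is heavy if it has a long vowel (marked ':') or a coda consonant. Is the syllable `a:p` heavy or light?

`a:p`: long vowel, closed (coda /p/). Long vowel and closed → heavy.

heavy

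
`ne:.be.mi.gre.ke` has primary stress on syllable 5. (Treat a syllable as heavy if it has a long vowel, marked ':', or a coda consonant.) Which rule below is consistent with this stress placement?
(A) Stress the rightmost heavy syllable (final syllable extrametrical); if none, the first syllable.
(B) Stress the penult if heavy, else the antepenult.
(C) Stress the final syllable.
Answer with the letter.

Rule A → syllable 1 (observed: 5).
Rule B → syllable 3 (observed: 5).
Rule C → syllable 5 ✓.

C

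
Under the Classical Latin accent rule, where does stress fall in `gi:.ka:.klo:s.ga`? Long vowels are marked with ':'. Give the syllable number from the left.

3

Classical Latin: stress the penult if heavy (long vowel or closed), else the antepenult.
Weights: 2 ka: H, 3 klo:s H, 4 ga L.
The penult (syllable 3, klo:s) is heavy, so it takes stress.
Stress on syllable 3: gi:.ka:.ˈklo:s.ga.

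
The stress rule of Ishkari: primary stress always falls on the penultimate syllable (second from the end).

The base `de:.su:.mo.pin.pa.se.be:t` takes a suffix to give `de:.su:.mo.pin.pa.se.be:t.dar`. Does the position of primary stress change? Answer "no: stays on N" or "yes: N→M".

yes: 6→7

Base `de:.su:.mo.pin.pa.se.be:t` (7 syllables):
  The word has 7 syllables; the penultimate syllable (second from the end) is syllable 6 (se).
  → primary stress on syllable 6.
Suffixed `de:.su:.mo.pin.pa.se.be:t.dar` (8 syllables):
  The word has 8 syllables; the penultimate syllable (second from the end) is syllable 7 (be:t).
  → primary stress on syllable 7.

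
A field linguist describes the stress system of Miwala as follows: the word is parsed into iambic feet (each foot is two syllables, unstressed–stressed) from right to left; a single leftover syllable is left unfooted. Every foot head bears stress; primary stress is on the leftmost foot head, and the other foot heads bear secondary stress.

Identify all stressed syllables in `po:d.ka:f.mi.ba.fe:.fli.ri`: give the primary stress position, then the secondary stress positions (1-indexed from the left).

primary 3, secondary 5, 7

Parse right to left into iambic (σˈσ) feet: po:d (ka:f.ˈmi) (ba.ˈfe:) (fli.ˈri). Syllable 1 is left unfooted.
Foot heads (stressed positions): 3, 5, 7.
End Rule Leftmost: primary stress on the leftmost head = syllable 3.
Secondary stress on 5, 7: po:d.ka:f.ˈmi.ba.ˌfe:.fli.ˌri.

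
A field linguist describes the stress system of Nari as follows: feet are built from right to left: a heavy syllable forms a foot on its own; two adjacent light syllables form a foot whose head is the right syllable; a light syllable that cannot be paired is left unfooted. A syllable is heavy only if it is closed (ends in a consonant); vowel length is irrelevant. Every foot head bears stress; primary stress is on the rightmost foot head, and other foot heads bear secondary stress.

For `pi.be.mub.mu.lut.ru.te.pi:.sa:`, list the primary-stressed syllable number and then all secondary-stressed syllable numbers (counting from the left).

Weights: 1 pi L, 2 be L, 3 mub H, 4 mu L, 5 lut H, 6 ru L, 7 te L, 8 pi: L, 9 sa: L.
Parse right to left (heavy = foot alone; LL = one foot; stranded L unfooted): (pi.ˈbe) (ˈmub) mu (ˈlut) (ru.ˈte) (pi:.ˈsa:).
Foot heads: 2, 3, 5, 7, 9.
Primary stress on the rightmost head = syllable 9.
Secondary stress on 2, 3, 5, 7: pi.ˌbe.ˌmub.mu.ˌlut.ru.ˌte.pi:.ˈsa:.

primary 9, secondary 2, 3, 5, 7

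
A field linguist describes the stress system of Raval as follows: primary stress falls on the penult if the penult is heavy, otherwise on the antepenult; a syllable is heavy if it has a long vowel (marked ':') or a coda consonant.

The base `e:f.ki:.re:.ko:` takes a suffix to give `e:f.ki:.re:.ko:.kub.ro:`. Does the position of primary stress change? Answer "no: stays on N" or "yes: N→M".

yes: 3→5

Base `e:f.ki:.re:.ko:` (4 syllables):
  Weights: 2 ki: H, 3 re: H, 4 ko: H.
  The penult (syllable 3, re:) is heavy, so it takes stress.
  → primary stress on syllable 3.
Suffixed `e:f.ki:.re:.ko:.kub.ro:` (6 syllables):
  Weights: 4 ko: H, 5 kub H, 6 ro: H.
  The penult (syllable 5, kub) is heavy, so it takes stress.
  → primary stress on syllable 5.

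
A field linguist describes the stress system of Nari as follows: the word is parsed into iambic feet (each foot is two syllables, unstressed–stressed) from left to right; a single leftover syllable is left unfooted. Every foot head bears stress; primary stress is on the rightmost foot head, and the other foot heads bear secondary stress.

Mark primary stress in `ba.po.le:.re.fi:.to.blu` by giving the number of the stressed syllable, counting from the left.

6

Parse left to right into iambic (σˈσ) feet: (ba.ˈpo) (le:.ˈre) (fi:.ˈto) blu. Syllable 7 is left unfooted.
Foot heads (stressed positions): 2, 4, 6.
End Rule Rightmost: primary stress on the rightmost head = syllable 6.
Primary stress: syllable 6 → ba.po.le:.re.fi:.ˈto.blu.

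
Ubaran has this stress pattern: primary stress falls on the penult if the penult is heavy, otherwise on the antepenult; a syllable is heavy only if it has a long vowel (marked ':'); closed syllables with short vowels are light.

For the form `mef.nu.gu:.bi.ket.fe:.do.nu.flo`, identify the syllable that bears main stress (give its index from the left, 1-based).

Weights: 7 do L, 8 nu L, 9 flo L.
The penult (syllable 8, nu) is light, so stress falls on the antepenult (syllable 7, do).
Primary stress: syllable 7 → mef.nu.gu:.bi.ket.fe:.ˈdo.nu.flo.

7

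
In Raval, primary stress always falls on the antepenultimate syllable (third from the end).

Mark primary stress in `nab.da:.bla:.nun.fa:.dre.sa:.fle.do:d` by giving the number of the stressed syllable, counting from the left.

The word has 9 syllables; the antepenultimate syllable (third from the end) is syllable 7 (sa:).
Primary stress: syllable 7 → nab.da:.bla:.nun.fa:.dre.ˈsa:.fle.do:d.

7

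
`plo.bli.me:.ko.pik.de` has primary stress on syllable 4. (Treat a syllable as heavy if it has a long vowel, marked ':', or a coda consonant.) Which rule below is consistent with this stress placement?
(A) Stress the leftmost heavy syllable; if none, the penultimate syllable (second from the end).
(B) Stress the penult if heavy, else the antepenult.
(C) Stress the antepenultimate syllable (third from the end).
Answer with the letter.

C

Rule A → syllable 3 (observed: 4).
Rule B → syllable 5 (observed: 4).
Rule C → syllable 4 ✓.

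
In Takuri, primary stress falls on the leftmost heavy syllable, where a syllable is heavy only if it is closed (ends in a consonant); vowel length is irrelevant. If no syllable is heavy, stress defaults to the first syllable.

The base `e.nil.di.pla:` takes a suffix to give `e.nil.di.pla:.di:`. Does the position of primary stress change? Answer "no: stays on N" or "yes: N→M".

Base `e.nil.di.pla:` (4 syllables):
  Weights: 1 e L, 2 nil H, 3 di L, 4 pla: L.
  Heavy syllables in the domain: 2. The leftmost is syllable 2 (nil).
  → primary stress on syllable 2.
Suffixed `e.nil.di.pla:.di:` (5 syllables):
  Weights: 1 e L, 2 nil H, 3 di L, 4 pla: L, 5 di: L.
  Heavy syllables in the domain: 2. The leftmost is syllable 2 (nil).
  → primary stress on syllable 2.

no: stays on 2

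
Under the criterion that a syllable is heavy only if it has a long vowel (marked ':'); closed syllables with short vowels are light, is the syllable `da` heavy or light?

`da`: short vowel, open (no coda). Short vowel → light.

light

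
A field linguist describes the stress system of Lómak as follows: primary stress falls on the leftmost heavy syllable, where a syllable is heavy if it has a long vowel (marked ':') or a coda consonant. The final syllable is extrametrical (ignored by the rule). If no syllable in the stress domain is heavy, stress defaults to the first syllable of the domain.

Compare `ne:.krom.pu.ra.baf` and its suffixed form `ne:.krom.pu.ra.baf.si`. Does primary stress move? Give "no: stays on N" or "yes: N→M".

no: stays on 1

Base `ne:.krom.pu.ra.baf` (5 syllables):
  The final syllable (5, baf) is extrametrical; the stress domain is syllables 1–4.
  Weights: 1 ne: H, 2 krom H, 3 pu L, 4 ra L.
  Heavy syllables in the domain: 1, 2. The leftmost is syllable 1 (ne:).
  → primary stress on syllable 1.
Suffixed `ne:.krom.pu.ra.baf.si` (6 syllables):
  The final syllable (6, si) is extrametrical; the stress domain is syllables 1–5.
  Weights: 1 ne: H, 2 krom H, 3 pu L, 4 ra L, 5 baf H.
  Heavy syllables in the domain: 1, 2, 5. The leftmost is syllable 1 (ne:).
  → primary stress on syllable 1.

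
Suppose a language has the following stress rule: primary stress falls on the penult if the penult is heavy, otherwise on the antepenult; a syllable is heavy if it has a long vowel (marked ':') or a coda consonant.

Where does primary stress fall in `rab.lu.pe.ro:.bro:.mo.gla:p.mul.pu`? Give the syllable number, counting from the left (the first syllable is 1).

8

Weights: 7 gla:p H, 8 mul H, 9 pu L.
The penult (syllable 8, mul) is heavy, so it takes stress.
Primary stress: syllable 8 → rab.lu.pe.ro:.bro:.mo.gla:p.ˈmul.pu.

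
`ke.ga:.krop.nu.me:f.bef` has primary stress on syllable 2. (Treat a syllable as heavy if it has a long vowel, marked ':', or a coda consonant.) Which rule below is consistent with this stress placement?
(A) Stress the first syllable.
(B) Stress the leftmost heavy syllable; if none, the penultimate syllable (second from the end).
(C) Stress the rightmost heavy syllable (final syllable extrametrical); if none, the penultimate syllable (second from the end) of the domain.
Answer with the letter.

Rule A → syllable 1 (observed: 2).
Rule B → syllable 2 ✓.
Rule C → syllable 5 (observed: 2).

B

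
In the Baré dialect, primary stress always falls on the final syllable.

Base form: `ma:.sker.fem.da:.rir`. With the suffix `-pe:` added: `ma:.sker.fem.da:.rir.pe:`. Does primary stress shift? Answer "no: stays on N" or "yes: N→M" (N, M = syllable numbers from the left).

Base `ma:.sker.fem.da:.rir` (5 syllables):
  The word has 5 syllables; the final syllable is syllable 5 (rir).
  → primary stress on syllable 5.
Suffixed `ma:.sker.fem.da:.rir.pe:` (6 syllables):
  The word has 6 syllables; the final syllable is syllable 6 (pe:).
  → primary stress on syllable 6.

yes: 5→6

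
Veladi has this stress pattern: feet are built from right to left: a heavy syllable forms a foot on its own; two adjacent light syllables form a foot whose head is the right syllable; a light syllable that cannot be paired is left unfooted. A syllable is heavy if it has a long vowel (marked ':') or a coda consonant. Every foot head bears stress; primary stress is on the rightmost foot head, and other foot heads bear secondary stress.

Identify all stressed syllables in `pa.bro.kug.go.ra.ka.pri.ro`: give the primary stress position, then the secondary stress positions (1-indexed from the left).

primary 8, secondary 2, 3, 6

Weights: 1 pa L, 2 bro L, 3 kug H, 4 go L, 5 ra L, 6 ka L, 7 pri L, 8 ro L.
Parse right to left (heavy = foot alone; LL = one foot; stranded L unfooted): (pa.ˈbro) (ˈkug) go (ra.ˈka) (pri.ˈro).
Foot heads: 2, 3, 6, 8.
Primary stress on the rightmost head = syllable 8.
Secondary stress on 2, 3, 6: pa.ˌbro.ˌkug.go.ra.ˌka.pri.ˈro.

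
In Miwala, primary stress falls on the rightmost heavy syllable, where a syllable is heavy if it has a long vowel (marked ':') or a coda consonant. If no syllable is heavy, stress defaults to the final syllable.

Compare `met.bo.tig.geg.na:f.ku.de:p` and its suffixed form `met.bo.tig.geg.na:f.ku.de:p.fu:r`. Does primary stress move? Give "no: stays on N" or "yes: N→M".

Base `met.bo.tig.geg.na:f.ku.de:p` (7 syllables):
  Weights: 1 met H, 2 bo L, 3 tig H, 4 geg H, 5 na:f H, 6 ku L, 7 de:p H.
  Heavy syllables in the domain: 1, 3, 4, 5, 7. The rightmost is syllable 7 (de:p).
  → primary stress on syllable 7.
Suffixed `met.bo.tig.geg.na:f.ku.de:p.fu:r` (8 syllables):
  Weights: 1 met H, 2 bo L, 3 tig H, 4 geg H, 5 na:f H, 6 ku L, 7 de:p H, 8 fu:r H.
  Heavy syllables in the domain: 1, 3, 4, 5, 7, 8. The rightmost is syllable 8 (fu:r).
  → primary stress on syllable 8.

yes: 7→8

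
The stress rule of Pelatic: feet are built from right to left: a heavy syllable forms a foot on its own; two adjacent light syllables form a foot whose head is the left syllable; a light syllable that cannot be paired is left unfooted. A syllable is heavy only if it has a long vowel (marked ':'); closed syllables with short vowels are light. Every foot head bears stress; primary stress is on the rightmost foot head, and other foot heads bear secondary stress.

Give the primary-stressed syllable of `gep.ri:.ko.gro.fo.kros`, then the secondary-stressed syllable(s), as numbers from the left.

Weights: 1 gep L, 2 ri: H, 3 ko L, 4 gro L, 5 fo L, 6 kros L.
Parse right to left (heavy = foot alone; LL = one foot; stranded L unfooted): gep (ˈri:) (ˈko.gro) (ˈfo.kros).
Foot heads: 2, 3, 5.
Primary stress on the rightmost head = syllable 5.
Secondary stress on 2, 3: gep.ˌri:.ˌko.gro.ˈfo.kros.

primary 5, secondary 2, 3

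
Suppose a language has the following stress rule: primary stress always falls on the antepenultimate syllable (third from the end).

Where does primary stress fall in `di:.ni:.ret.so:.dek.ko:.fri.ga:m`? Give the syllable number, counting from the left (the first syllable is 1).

6

The word has 8 syllables; the antepenultimate syllable (third from the end) is syllable 6 (ko:).
Primary stress: syllable 6 → di:.ni:.ret.so:.dek.ˈko:.fri.ga:m.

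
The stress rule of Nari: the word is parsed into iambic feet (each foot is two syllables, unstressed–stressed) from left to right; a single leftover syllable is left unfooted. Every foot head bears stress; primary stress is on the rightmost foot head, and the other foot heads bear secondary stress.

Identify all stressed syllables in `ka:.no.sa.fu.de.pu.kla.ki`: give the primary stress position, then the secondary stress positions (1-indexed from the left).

primary 8, secondary 2, 4, 6

Parse left to right into iambic (σˈσ) feet: (ka:.ˈno) (sa.ˈfu) (de.ˈpu) (kla.ˈki).
Foot heads (stressed positions): 2, 4, 6, 8.
End Rule Rightmost: primary stress on the rightmost head = syllable 8.
Secondary stress on 2, 4, 6: ka:.ˌno.sa.ˌfu.de.ˌpu.kla.ˈki.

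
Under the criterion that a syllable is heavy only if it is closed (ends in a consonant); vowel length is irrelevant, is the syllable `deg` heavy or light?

heavy

`deg`: short vowel, closed (coda /g/). Closed (coda /g/) → heavy.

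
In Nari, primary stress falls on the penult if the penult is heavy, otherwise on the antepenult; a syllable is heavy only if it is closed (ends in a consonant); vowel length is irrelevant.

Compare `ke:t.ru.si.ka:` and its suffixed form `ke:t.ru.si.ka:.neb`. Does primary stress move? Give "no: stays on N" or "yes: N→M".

Base `ke:t.ru.si.ka:` (4 syllables):
  Weights: 2 ru L, 3 si L, 4 ka: L.
  The penult (syllable 3, si) is light, so stress falls on the antepenult (syllable 2, ru).
  → primary stress on syllable 2.
Suffixed `ke:t.ru.si.ka:.neb` (5 syllables):
  Weights: 3 si L, 4 ka: L, 5 neb H.
  The penult (syllable 4, ka:) is light, so stress falls on the antepenult (syllable 3, si).
  → primary stress on syllable 3.

yes: 2→3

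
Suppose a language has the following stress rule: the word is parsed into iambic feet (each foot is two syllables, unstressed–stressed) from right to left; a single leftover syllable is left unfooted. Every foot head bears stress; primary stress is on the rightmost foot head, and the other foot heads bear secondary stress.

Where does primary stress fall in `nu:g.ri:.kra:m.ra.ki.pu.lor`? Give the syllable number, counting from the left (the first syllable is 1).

7

Parse right to left into iambic (σˈσ) feet: nu:g (ri:.ˈkra:m) (ra.ˈki) (pu.ˈlor). Syllable 1 is left unfooted.
Foot heads (stressed positions): 3, 5, 7.
End Rule Rightmost: primary stress on the rightmost head = syllable 7.
Primary stress: syllable 7 → nu:g.ri:.kra:m.ra.ki.pu.ˈlor.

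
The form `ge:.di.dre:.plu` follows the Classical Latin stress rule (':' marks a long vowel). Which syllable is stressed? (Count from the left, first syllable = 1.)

3

Classical Latin: stress the penult if heavy (long vowel or closed), else the antepenult.
Weights: 2 di L, 3 dre: H, 4 plu L.
The penult (syllable 3, dre:) is heavy, so it takes stress.
Stress on syllable 3: ge:.di.ˈdre:.plu.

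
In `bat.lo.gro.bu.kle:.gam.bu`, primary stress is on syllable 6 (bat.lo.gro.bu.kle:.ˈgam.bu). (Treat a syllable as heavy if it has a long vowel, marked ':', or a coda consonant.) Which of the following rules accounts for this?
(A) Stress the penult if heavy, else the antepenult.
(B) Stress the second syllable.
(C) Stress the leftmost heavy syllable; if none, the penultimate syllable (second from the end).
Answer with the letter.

A

Rule A → syllable 6 ✓.
Rule B → syllable 2 (observed: 6).
Rule C → syllable 1 (observed: 6).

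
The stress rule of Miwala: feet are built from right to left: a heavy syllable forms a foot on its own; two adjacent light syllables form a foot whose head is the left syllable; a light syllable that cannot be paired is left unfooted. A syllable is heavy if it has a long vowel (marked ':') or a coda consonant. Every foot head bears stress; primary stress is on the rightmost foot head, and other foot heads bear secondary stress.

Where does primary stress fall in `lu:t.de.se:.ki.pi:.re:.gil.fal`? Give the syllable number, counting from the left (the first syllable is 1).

8

Weights: 1 lu:t H, 2 de L, 3 se: H, 4 ki L, 5 pi: H, 6 re: H, 7 gil H, 8 fal H.
Parse right to left (heavy = foot alone; LL = one foot; stranded L unfooted): (ˈlu:t) de (ˈse:) ki (ˈpi:) (ˈre:) (ˈgil) (ˈfal).
Foot heads: 1, 3, 5, 6, 7, 8.
Primary stress on the rightmost head = syllable 8.
Primary stress: syllable 8 → lu:t.de.se:.ki.pi:.re:.gil.ˈfal.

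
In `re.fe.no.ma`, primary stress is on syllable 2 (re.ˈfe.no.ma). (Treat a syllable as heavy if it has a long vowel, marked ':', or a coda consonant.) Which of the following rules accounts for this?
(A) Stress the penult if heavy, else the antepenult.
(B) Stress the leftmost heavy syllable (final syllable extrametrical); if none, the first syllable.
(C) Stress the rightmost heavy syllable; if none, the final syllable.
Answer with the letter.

Rule A → syllable 2 ✓.
Rule B → syllable 1 (observed: 2).
Rule C → syllable 4 (observed: 2).

A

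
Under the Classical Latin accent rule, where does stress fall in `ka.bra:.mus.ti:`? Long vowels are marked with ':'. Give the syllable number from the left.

Classical Latin: stress the penult if heavy (long vowel or closed), else the antepenult.
Weights: 2 bra: H, 3 mus H, 4 ti: H.
The penult (syllable 3, mus) is heavy, so it takes stress.
Stress on syllable 3: ka.bra:.ˈmus.ti:.

3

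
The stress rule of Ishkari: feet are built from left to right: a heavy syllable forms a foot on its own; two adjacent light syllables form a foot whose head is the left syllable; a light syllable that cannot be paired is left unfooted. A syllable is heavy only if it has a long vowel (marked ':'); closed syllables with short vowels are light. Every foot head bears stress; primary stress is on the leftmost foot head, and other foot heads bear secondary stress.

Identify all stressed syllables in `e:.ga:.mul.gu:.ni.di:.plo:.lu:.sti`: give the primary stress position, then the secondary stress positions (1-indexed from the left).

Weights: 1 e: H, 2 ga: H, 3 mul L, 4 gu: H, 5 ni L, 6 di: H, 7 plo: H, 8 lu: H, 9 sti L.
Parse left to right (heavy = foot alone; LL = one foot; stranded L unfooted): (ˈe:) (ˈga:) mul (ˈgu:) ni (ˈdi:) (ˈplo:) (ˈlu:) sti.
Foot heads: 1, 2, 4, 6, 7, 8.
Primary stress on the leftmost head = syllable 1.
Secondary stress on 2, 4, 6, 7, 8: ˈe:.ˌga:.mul.ˌgu:.ni.ˌdi:.ˌplo:.ˌlu:.sti.

primary 1, secondary 2, 4, 6, 7, 8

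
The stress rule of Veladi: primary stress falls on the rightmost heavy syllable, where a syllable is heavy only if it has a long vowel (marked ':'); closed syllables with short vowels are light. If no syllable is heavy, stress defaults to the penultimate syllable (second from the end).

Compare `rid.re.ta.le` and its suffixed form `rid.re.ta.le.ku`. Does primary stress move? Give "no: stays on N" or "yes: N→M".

Base `rid.re.ta.le` (4 syllables):
  Weights: 1 rid L, 2 re L, 3 ta L, 4 le L.
  No heavy syllable in the domain; default to the penultimate syllable (second from the end) = syllable 3.
  → primary stress on syllable 3.
Suffixed `rid.re.ta.le.ku` (5 syllables):
  Weights: 1 rid L, 2 re L, 3 ta L, 4 le L, 5 ku L.
  No heavy syllable in the domain; default to the penultimate syllable (second from the end) = syllable 4.
  → primary stress on syllable 4.

yes: 3→4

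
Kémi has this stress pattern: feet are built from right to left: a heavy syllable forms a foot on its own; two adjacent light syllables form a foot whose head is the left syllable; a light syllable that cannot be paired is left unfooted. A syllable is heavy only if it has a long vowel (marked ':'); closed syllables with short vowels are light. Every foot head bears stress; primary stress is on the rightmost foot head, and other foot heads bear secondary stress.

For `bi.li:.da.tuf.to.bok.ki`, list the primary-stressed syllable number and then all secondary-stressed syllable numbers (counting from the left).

primary 6, secondary 2, 4

Weights: 1 bi L, 2 li: H, 3 da L, 4 tuf L, 5 to L, 6 bok L, 7 ki L.
Parse right to left (heavy = foot alone; LL = one foot; stranded L unfooted): bi (ˈli:) da (ˈtuf.to) (ˈbok.ki).
Foot heads: 2, 4, 6.
Primary stress on the rightmost head = syllable 6.
Secondary stress on 2, 4: bi.ˌli:.da.ˌtuf.to.ˈbok.ki.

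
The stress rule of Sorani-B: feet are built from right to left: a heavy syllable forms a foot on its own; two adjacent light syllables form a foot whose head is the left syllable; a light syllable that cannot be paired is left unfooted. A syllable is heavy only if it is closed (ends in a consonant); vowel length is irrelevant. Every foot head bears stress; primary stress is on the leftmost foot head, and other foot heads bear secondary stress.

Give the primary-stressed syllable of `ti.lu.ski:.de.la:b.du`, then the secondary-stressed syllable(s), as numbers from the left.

Weights: 1 ti L, 2 lu L, 3 ski: L, 4 de L, 5 la:b H, 6 du L.
Parse right to left (heavy = foot alone; LL = one foot; stranded L unfooted): (ˈti.lu) (ˈski:.de) (ˈla:b) du.
Foot heads: 1, 3, 5.
Primary stress on the leftmost head = syllable 1.
Secondary stress on 3, 5: ˈti.lu.ˌski:.de.ˌla:b.du.

primary 1, secondary 3, 5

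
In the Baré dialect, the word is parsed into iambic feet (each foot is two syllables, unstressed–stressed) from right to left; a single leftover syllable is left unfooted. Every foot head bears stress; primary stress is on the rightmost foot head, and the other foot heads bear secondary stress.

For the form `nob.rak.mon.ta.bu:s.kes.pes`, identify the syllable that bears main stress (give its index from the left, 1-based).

Parse right to left into iambic (σˈσ) feet: nob (rak.ˈmon) (ta.ˈbu:s) (kes.ˈpes). Syllable 1 is left unfooted.
Foot heads (stressed positions): 3, 5, 7.
End Rule Rightmost: primary stress on the rightmost head = syllable 7.
Primary stress: syllable 7 → nob.rak.mon.ta.bu:s.kes.ˈpes.

7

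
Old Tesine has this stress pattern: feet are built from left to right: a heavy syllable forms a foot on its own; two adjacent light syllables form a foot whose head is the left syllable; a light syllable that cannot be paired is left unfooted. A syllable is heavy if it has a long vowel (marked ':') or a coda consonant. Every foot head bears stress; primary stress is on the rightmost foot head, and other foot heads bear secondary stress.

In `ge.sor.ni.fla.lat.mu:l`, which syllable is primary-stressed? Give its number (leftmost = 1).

Weights: 1 ge L, 2 sor H, 3 ni L, 4 fla L, 5 lat H, 6 mu:l H.
Parse left to right (heavy = foot alone; LL = one foot; stranded L unfooted): ge (ˈsor) (ˈni.fla) (ˈlat) (ˈmu:l).
Foot heads: 2, 3, 5, 6.
Primary stress on the rightmost head = syllable 6.
Primary stress: syllable 6 → ge.sor.ni.fla.lat.ˈmu:l.

6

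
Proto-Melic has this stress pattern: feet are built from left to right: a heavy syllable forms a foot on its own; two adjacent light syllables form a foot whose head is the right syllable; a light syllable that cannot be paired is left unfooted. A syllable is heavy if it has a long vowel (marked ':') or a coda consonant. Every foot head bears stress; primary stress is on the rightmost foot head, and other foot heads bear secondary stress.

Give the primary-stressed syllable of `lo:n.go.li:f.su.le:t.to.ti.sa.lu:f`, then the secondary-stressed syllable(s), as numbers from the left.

primary 9, secondary 1, 3, 5, 7

Weights: 1 lo:n H, 2 go L, 3 li:f H, 4 su L, 5 le:t H, 6 to L, 7 ti L, 8 sa L, 9 lu:f H.
Parse left to right (heavy = foot alone; LL = one foot; stranded L unfooted): (ˈlo:n) go (ˈli:f) su (ˈle:t) (to.ˈti) sa (ˈlu:f).
Foot heads: 1, 3, 5, 7, 9.
Primary stress on the rightmost head = syllable 9.
Secondary stress on 1, 3, 5, 7: ˌlo:n.go.ˌli:f.su.ˌle:t.to.ˌti.sa.ˈlu:f.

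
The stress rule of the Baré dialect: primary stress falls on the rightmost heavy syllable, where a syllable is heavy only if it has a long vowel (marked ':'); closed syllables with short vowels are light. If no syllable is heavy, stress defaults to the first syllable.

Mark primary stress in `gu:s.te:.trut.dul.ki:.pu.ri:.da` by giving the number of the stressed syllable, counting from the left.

7

Weights: 1 gu:s H, 2 te: H, 3 trut L, 4 dul L, 5 ki: H, 6 pu L, 7 ri: H, 8 da L.
Heavy syllables in the domain: 1, 2, 5, 7. The rightmost is syllable 7 (ri:).
Primary stress: syllable 7 → gu:s.te:.trut.dul.ki:.pu.ˈri:.da.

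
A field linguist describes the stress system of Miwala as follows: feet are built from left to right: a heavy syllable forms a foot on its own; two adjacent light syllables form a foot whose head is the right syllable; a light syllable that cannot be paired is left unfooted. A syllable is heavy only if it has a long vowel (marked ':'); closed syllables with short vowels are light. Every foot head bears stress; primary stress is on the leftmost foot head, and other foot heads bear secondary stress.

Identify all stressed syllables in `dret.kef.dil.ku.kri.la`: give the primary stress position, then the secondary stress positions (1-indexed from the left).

Weights: 1 dret L, 2 kef L, 3 dil L, 4 ku L, 5 kri L, 6 la L.
Parse left to right (heavy = foot alone; LL = one foot; stranded L unfooted): (dret.ˈkef) (dil.ˈku) (kri.ˈla).
Foot heads: 2, 4, 6.
Primary stress on the leftmost head = syllable 2.
Secondary stress on 4, 6: dret.ˈkef.dil.ˌku.kri.ˌla.

primary 2, secondary 4, 6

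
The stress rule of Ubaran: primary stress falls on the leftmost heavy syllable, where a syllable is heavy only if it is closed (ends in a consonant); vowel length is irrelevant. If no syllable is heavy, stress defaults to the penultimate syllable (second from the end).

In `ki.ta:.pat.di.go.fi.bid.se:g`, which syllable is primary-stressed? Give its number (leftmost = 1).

Weights: 1 ki L, 2 ta: L, 3 pat H, 4 di L, 5 go L, 6 fi L, 7 bid H, 8 se:g H.
Heavy syllables in the domain: 3, 7, 8. The leftmost is syllable 3 (pat).
Primary stress: syllable 3 → ki.ta:.ˈpat.di.go.fi.bid.se:g.

3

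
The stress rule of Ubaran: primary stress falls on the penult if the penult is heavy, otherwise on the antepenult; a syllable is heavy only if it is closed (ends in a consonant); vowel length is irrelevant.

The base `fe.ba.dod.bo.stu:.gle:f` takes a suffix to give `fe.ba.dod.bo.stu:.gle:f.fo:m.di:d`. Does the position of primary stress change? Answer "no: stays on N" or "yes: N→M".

yes: 4→7

Base `fe.ba.dod.bo.stu:.gle:f` (6 syllables):
  Weights: 4 bo L, 5 stu: L, 6 gle:f H.
  The penult (syllable 5, stu:) is light, so stress falls on the antepenult (syllable 4, bo).
  → primary stress on syllable 4.
Suffixed `fe.ba.dod.bo.stu:.gle:f.fo:m.di:d` (8 syllables):
  Weights: 6 gle:f H, 7 fo:m H, 8 di:d H.
  The penult (syllable 7, fo:m) is heavy, so it takes stress.
  → primary stress on syllable 7.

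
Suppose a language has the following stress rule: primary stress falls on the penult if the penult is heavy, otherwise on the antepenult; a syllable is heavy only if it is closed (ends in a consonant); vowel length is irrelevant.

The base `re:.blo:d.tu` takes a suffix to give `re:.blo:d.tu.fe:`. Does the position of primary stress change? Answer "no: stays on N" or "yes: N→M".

Base `re:.blo:d.tu` (3 syllables):
  Weights: 1 re: L, 2 blo:d H, 3 tu L.
  The penult (syllable 2, blo:d) is heavy, so it takes stress.
  → primary stress on syllable 2.
Suffixed `re:.blo:d.tu.fe:` (4 syllables):
  Weights: 2 blo:d H, 3 tu L, 4 fe: L.
  The penult (syllable 3, tu) is light, so stress falls on the antepenult (syllable 2, blo:d).
  → primary stress on syllable 2.

no: stays on 2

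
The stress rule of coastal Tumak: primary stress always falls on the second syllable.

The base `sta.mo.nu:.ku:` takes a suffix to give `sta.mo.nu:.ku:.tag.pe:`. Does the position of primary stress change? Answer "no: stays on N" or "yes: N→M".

Base `sta.mo.nu:.ku:` (4 syllables):
  The word has 4 syllables; the second syllable is syllable 2 (mo).
  → primary stress on syllable 2.
Suffixed `sta.mo.nu:.ku:.tag.pe:` (6 syllables):
  The word has 6 syllables; the second syllable is syllable 2 (mo).
  → primary stress on syllable 2.

no: stays on 2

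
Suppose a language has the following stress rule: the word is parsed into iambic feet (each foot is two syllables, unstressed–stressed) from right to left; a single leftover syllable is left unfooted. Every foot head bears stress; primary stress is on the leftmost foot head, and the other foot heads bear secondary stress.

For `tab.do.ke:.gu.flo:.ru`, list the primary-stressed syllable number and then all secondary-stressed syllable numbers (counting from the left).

primary 2, secondary 4, 6

Parse right to left into iambic (σˈσ) feet: (tab.ˈdo) (ke:.ˈgu) (flo:.ˈru).
Foot heads (stressed positions): 2, 4, 6.
End Rule Leftmost: primary stress on the leftmost head = syllable 2.
Secondary stress on 4, 6: tab.ˈdo.ke:.ˌgu.flo:.ˌru.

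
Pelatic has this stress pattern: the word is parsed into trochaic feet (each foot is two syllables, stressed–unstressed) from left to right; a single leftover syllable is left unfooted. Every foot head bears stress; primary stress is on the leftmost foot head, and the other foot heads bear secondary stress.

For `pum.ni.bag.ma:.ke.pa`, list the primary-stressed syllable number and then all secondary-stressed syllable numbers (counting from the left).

primary 1, secondary 3, 5

Parse left to right into trochaic (ˈσσ) feet: (ˈpum.ni) (ˈbag.ma:) (ˈke.pa).
Foot heads (stressed positions): 1, 3, 5.
End Rule Leftmost: primary stress on the leftmost head = syllable 1.
Secondary stress on 3, 5: ˈpum.ni.ˌbag.ma:.ˌke.pa.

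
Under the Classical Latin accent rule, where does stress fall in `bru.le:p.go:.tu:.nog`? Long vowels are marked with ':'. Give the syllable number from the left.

Classical Latin: stress the penult if heavy (long vowel or closed), else the antepenult.
Weights: 3 go: H, 4 tu: H, 5 nog H.
The penult (syllable 4, tu:) is heavy, so it takes stress.
Stress on syllable 4: bru.le:p.go:.ˈtu:.nog.

4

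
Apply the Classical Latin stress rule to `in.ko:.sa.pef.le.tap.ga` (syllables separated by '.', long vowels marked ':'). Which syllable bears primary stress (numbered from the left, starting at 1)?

Classical Latin: stress the penult if heavy (long vowel or closed), else the antepenult.
Weights: 5 le L, 6 tap H, 7 ga L.
The penult (syllable 6, tap) is heavy, so it takes stress.
Stress on syllable 6: in.ko:.sa.pef.le.ˈtap.ga.

6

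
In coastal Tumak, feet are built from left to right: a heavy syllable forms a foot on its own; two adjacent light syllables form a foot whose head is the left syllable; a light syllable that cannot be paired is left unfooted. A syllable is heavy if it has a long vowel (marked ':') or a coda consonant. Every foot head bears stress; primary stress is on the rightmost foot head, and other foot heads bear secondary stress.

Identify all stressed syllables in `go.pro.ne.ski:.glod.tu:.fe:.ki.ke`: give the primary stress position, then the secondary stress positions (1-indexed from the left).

primary 8, secondary 1, 4, 5, 6, 7

Weights: 1 go L, 2 pro L, 3 ne L, 4 ski: H, 5 glod H, 6 tu: H, 7 fe: H, 8 ki L, 9 ke L.
Parse left to right (heavy = foot alone; LL = one foot; stranded L unfooted): (ˈgo.pro) ne (ˈski:) (ˈglod) (ˈtu:) (ˈfe:) (ˈki.ke).
Foot heads: 1, 4, 5, 6, 7, 8.
Primary stress on the rightmost head = syllable 8.
Secondary stress on 1, 4, 5, 6, 7: ˌgo.pro.ne.ˌski:.ˌglod.ˌtu:.ˌfe:.ˈki.ke.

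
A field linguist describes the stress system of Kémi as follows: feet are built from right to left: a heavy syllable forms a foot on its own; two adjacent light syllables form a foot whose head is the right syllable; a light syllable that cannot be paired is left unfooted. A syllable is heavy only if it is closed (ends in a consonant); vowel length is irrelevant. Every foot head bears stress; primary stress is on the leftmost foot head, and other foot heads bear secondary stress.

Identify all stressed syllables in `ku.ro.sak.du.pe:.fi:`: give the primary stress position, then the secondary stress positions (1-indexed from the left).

primary 2, secondary 3, 6

Weights: 1 ku L, 2 ro L, 3 sak H, 4 du L, 5 pe: L, 6 fi: L.
Parse right to left (heavy = foot alone; LL = one foot; stranded L unfooted): (ku.ˈro) (ˈsak) du (pe:.ˈfi:).
Foot heads: 2, 3, 6.
Primary stress on the leftmost head = syllable 2.
Secondary stress on 3, 6: ku.ˈro.ˌsak.du.pe:.ˌfi:.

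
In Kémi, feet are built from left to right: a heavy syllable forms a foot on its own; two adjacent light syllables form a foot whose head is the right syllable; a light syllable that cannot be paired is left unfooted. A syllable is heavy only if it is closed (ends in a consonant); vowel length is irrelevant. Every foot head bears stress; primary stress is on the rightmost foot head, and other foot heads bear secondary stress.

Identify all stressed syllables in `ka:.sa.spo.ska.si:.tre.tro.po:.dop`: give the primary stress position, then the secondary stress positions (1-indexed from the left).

primary 9, secondary 2, 4, 6, 8

Weights: 1 ka: L, 2 sa L, 3 spo L, 4 ska L, 5 si: L, 6 tre L, 7 tro L, 8 po: L, 9 dop H.
Parse left to right (heavy = foot alone; LL = one foot; stranded L unfooted): (ka:.ˈsa) (spo.ˈska) (si:.ˈtre) (tro.ˈpo:) (ˈdop).
Foot heads: 2, 4, 6, 8, 9.
Primary stress on the rightmost head = syllable 9.
Secondary stress on 2, 4, 6, 8: ka:.ˌsa.spo.ˌska.si:.ˌtre.tro.ˌpo:.ˈdop.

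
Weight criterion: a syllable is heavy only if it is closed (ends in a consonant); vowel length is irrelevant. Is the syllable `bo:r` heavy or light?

heavy

`bo:r`: long vowel, closed (coda /r/). Closed (coda /r/) → heavy.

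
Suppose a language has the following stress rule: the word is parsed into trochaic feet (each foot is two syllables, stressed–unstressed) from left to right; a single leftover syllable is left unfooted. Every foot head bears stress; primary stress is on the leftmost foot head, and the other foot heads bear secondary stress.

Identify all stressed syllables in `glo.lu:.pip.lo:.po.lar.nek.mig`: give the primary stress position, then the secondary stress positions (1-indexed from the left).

Parse left to right into trochaic (ˈσσ) feet: (ˈglo.lu:) (ˈpip.lo:) (ˈpo.lar) (ˈnek.mig).
Foot heads (stressed positions): 1, 3, 5, 7.
End Rule Leftmost: primary stress on the leftmost head = syllable 1.
Secondary stress on 3, 5, 7: ˈglo.lu:.ˌpip.lo:.ˌpo.lar.ˌnek.mig.

primary 1, secondary 3, 5, 7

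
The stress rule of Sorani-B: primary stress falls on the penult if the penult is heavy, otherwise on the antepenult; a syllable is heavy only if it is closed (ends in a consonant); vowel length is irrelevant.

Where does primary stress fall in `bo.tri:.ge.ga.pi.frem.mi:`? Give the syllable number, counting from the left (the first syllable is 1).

6

Weights: 5 pi L, 6 frem H, 7 mi: L.
The penult (syllable 6, frem) is heavy, so it takes stress.
Primary stress: syllable 6 → bo.tri:.ge.ga.pi.ˈfrem.mi:.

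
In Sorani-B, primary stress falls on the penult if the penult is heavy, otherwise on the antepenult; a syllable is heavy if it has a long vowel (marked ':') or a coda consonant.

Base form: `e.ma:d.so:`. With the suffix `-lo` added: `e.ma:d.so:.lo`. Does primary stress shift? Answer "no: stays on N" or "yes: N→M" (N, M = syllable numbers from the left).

yes: 2→3

Base `e.ma:d.so:` (3 syllables):
  Weights: 1 e L, 2 ma:d H, 3 so: H.
  The penult (syllable 2, ma:d) is heavy, so it takes stress.
  → primary stress on syllable 2.
Suffixed `e.ma:d.so:.lo` (4 syllables):
  Weights: 2 ma:d H, 3 so: H, 4 lo L.
  The penult (syllable 3, so:) is heavy, so it takes stress.
  → primary stress on syllable 3.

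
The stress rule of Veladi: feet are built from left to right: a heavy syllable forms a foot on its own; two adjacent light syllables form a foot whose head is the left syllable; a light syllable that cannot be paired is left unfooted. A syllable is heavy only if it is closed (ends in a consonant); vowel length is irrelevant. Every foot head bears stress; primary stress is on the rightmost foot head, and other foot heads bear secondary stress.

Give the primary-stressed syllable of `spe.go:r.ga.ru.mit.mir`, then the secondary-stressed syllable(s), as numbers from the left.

primary 6, secondary 2, 3, 5

Weights: 1 spe L, 2 go:r H, 3 ga L, 4 ru L, 5 mit H, 6 mir H.
Parse left to right (heavy = foot alone; LL = one foot; stranded L unfooted): spe (ˈgo:r) (ˈga.ru) (ˈmit) (ˈmir).
Foot heads: 2, 3, 5, 6.
Primary stress on the rightmost head = syllable 6.
Secondary stress on 2, 3, 5: spe.ˌgo:r.ˌga.ru.ˌmit.ˈmir.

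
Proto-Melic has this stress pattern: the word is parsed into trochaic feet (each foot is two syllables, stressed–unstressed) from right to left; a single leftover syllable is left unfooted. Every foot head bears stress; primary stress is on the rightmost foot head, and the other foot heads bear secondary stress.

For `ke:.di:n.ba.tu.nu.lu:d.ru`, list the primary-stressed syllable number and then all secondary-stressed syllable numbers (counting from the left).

Parse right to left into trochaic (ˈσσ) feet: ke: (ˈdi:n.ba) (ˈtu.nu) (ˈlu:d.ru). Syllable 1 is left unfooted.
Foot heads (stressed positions): 2, 4, 6.
End Rule Rightmost: primary stress on the rightmost head = syllable 6.
Secondary stress on 2, 4: ke:.ˌdi:n.ba.ˌtu.nu.ˈlu:d.ru.

primary 6, secondary 2, 4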